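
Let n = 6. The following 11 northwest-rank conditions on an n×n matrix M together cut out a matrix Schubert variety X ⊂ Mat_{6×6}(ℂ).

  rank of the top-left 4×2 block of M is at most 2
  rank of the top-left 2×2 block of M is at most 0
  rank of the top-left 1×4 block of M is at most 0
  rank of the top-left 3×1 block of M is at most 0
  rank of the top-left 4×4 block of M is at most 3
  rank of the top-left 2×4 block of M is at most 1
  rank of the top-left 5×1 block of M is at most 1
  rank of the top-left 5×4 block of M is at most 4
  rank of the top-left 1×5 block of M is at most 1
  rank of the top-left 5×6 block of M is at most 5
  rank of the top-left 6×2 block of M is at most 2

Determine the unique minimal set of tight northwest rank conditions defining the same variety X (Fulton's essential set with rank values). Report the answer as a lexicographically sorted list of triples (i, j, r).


Propagating the 11 rank bounds to every northwest block:

  i=1: 0 | 0 | 0 | 0 | 1 | 1
  i=2: 0 | 0 | 1 | 1 | 2 | 2
  i=3: 0 | 1 | 2 | 2 | 3 | 3
  i=4: 1 | 2 | 3 | 3 | 4 | 4
  i=5: 1 | 2 | 3 | 4 | 5 | 5
  i=6: 1 | 2 | 3 | 4 | 5 | 6

second differences of R give the permutation w = (5, 3, 2, 1, 4, 6).

D(w) has 7 cells with 3 SE-corners; essential set:

[(1, 4, 0), (2, 2, 0), (3, 1, 0)]


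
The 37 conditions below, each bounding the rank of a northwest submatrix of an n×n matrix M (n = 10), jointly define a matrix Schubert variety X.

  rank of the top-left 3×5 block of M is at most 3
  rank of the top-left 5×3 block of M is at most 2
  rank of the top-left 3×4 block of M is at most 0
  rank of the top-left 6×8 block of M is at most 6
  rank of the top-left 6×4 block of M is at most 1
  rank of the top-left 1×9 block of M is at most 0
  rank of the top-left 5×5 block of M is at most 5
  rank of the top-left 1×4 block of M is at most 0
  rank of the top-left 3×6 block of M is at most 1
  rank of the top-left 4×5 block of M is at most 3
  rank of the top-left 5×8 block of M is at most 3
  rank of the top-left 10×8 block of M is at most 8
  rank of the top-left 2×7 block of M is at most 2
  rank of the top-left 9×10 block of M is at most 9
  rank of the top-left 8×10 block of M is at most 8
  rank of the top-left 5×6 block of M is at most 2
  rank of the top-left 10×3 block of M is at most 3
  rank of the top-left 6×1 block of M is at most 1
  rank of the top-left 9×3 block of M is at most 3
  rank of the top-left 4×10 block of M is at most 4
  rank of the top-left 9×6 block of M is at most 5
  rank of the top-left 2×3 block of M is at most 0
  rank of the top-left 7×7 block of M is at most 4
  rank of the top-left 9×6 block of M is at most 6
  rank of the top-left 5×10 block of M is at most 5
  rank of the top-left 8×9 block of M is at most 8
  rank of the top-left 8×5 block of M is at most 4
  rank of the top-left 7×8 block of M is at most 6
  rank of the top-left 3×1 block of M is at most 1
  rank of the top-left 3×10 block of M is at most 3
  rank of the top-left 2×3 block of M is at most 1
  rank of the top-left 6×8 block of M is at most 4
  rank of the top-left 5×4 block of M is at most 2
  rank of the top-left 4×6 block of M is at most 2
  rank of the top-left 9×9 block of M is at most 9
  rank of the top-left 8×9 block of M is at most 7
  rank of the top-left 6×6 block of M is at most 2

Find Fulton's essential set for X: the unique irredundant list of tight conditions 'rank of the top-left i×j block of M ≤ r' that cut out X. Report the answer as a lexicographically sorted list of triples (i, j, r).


The tightest implied rank at each (i,j), from the 37 conditions:

  0  0  0  0  0  0  0  0  0  1
  0  0  0  0  1  1  1  1  1  2
  0  0  0  0  1  1  2  2  2  3
  1  1  1  1  2  2  3  3  3  4
  1  1  1  1  2  2  3  3  4  5
  1  1  1  1  2  2  3  4  5  6
  1  2  2  2  3  3  4  5  6  7
  1  2  3  3  4  4  5  6  7  8
  1  2  3  4  5  5  6  7  8  9
  1  2  3  4  5  6  7  8  9  10

the unique w with this rank table is (10, 5, 7, 1, 9, 8, 2, 3, 4, 6).

6 SE-corners of the 27-cell Rothe diagram give Ess(w):

[(1, 9, 0), (3, 4, 0), (3, 6, 1), (5, 8, 3), (6, 4, 1), (6, 6, 2)]


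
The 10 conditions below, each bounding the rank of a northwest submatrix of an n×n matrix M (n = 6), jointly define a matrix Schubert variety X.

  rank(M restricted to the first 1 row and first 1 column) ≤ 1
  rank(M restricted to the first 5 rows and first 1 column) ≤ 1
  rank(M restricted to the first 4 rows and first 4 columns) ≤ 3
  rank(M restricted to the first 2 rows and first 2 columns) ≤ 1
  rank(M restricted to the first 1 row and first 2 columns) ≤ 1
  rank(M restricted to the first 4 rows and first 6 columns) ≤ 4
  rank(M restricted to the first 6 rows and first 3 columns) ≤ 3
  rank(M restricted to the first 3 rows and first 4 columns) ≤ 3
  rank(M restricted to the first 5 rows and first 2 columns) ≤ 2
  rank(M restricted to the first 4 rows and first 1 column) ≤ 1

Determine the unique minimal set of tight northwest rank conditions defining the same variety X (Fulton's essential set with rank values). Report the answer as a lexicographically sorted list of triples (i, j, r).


Reconstructing r_w from the 10 given conditions:

  row 1: 1 1 1 1 1 1
  row 2: 1 1 2 2 2 2
  row 3: 1 2 3 3 3 3
  row 4: 1 2 3 3 4 4
  row 5: 1 2 3 4 5 5
  row 6: 1 2 3 4 5 6

the unique w with this rank table is (1, 3, 2, 5, 4, 6).

|D(w)|=2, |Ess(w)|=2:

[(2, 2, 1), (4, 4, 3)]


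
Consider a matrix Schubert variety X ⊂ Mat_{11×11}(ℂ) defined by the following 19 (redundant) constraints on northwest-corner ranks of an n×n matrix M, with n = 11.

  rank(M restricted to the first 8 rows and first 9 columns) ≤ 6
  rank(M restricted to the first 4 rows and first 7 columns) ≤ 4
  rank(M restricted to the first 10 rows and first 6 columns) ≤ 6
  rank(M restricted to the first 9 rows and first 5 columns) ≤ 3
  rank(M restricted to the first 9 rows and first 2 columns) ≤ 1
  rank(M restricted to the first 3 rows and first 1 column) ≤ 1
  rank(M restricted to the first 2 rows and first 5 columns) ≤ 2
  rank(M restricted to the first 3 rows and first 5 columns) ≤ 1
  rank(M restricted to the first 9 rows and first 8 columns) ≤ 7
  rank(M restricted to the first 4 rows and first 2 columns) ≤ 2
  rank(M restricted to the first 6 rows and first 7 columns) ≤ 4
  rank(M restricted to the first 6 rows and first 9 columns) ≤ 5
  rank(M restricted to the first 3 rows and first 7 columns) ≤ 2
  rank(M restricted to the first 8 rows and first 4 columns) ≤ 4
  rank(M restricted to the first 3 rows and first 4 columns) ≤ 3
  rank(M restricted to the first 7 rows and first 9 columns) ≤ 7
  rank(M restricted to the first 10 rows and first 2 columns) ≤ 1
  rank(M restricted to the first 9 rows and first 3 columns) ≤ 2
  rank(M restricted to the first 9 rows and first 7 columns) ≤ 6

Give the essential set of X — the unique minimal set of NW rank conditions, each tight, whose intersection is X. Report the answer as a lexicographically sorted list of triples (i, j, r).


Rank table r_w(11×11) implied by the 19 constraints:

  i=1: 1 1 1 1 1 1 1 1 1 1 1
  i=2: 1 1 1 1 1 2 2 2 2 2 2
  i=3: 1 1 1 1 1 2 2 3 3 3 3
  i=4: 1 1 2 2 2 3 3 4 4 4 4
  i=5: 1 1 2 3 3 4 4 5 5 5 5
  i=6: 1 1 2 3 3 4 4 5 5 6 6
  i=7: 1 1 2 3 3 4 5 6 6 7 7
  i=8: 1 1 2 3 3 4 5 6 6 7 8
  i=9: 1 1 2 3 3 4 5 6 7 8 9
  i=10: 1 1 2 3 4 5 6 7 8 9 10
  i=11: 1 2 3 4 5 6 7 8 9 10 11

reading off 1-entries of Δ²R: w = (1, 6, 8, 3, 4, 10, 7, 11, 9, 5, 2).

|D(w)|=23, |Ess(w)|=7:

[(3, 5, 1), (3, 7, 2), (6, 7, 4), (6, 9, 5), (8, 9, 6), (9, 5, 3), (10, 2, 1)]


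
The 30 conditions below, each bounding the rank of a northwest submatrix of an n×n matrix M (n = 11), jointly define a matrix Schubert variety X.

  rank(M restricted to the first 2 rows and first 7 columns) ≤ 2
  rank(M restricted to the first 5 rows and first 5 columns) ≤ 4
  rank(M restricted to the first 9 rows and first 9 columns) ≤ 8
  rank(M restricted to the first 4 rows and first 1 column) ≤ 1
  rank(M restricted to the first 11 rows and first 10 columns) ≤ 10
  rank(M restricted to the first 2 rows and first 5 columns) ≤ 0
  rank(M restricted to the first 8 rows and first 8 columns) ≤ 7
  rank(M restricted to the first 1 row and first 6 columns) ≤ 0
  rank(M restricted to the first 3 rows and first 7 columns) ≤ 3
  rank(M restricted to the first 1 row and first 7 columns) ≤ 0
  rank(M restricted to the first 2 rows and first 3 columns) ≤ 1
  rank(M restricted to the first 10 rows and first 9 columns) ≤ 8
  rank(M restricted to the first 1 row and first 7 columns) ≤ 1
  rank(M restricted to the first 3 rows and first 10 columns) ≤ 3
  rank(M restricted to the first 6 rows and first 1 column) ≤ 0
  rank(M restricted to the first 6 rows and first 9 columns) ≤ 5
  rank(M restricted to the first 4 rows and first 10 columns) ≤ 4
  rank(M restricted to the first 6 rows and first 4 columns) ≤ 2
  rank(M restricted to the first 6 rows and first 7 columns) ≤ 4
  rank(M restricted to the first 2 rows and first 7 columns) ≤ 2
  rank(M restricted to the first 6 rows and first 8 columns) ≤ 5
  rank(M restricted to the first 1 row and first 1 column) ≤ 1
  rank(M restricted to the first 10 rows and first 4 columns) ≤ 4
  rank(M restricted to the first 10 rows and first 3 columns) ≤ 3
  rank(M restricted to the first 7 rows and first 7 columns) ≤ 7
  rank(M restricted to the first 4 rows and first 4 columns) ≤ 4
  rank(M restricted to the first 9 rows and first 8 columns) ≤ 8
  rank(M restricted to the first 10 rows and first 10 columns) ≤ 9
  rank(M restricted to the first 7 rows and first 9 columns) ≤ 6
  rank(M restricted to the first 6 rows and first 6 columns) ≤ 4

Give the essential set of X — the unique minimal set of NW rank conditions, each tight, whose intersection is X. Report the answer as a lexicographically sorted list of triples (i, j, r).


Rank table r_w(11×11) implied by the 30 constraints:

  row 1: 0, 0, 0, 0, 0, 0, 0, 1, 1, 1, 1
  row 2: 0, 0, 0, 0, 0, 1, 1, 2, 2, 2, 2
  row 3: 0, 1, 1, 1, 1, 2, 2, 3, 3, 3, 3
  row 4: 0, 1, 2, 2, 2, 3, 3, 4, 4, 4, 4
  row 5: 0, 1, 2, 2, 3, 4, 4, 5, 5, 5, 5
  row 6: 0, 1, 2, 2, 3, 4, 4, 5, 5, 6, 6
  row 7: 1, 2, 3, 3, 4, 5, 5, 6, 6, 7, 7
  row 8: 1, 2, 3, 4, 5, 6, 6, 7, 7, 8, 8
  row 9: 1, 2, 3, 4, 5, 6, 7, 8, 8, 9, 9
  row 10: 1, 2, 3, 4, 5, 6, 7, 8, 8, 9, 10
  row 11: 1, 2, 3, 4, 5, 6, 7, 8, 9, 10, 11

so w = (8, 6, 2, 3, 5, 10, 1, 4, 7, 11, 9).

7 SE-corners of the 21-cell Rothe diagram give Ess(w):

[(1, 7, 0), (2, 5, 0), (6, 1, 0), (6, 4, 2), (6, 7, 4), (6, 9, 5), (10, 9, 8)]


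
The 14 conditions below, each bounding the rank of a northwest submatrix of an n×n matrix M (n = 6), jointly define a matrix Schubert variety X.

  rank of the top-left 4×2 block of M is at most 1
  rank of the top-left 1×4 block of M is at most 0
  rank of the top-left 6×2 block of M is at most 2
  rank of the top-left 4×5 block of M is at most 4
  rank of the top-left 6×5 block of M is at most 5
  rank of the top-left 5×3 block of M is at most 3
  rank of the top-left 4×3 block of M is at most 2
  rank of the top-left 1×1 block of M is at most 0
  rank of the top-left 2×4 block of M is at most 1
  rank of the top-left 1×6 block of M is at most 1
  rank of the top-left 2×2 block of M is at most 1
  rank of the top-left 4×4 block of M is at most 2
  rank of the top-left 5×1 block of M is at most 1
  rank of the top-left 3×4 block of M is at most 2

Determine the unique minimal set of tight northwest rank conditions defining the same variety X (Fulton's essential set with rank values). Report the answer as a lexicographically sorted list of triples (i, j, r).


Recovering R(i,j) via the rank-extension bound from the 14 conditions:

  row 1: 0, 0, 0, 0, 1, 1
  row 2: 1, 1, 1, 1, 2, 2
  row 3: 1, 1, 2, 2, 3, 3
  row 4: 1, 1, 2, 2, 3, 4
  row 5: 1, 2, 3, 3, 4, 5
  row 6: 1, 2, 3, 4, 5, 6

the unique w with this rank table is (5, 1, 3, 6, 2, 4).

|D(w)|=7, |Ess(w)|=3:

[(1, 4, 0), (4, 2, 1), (4, 4, 2)]


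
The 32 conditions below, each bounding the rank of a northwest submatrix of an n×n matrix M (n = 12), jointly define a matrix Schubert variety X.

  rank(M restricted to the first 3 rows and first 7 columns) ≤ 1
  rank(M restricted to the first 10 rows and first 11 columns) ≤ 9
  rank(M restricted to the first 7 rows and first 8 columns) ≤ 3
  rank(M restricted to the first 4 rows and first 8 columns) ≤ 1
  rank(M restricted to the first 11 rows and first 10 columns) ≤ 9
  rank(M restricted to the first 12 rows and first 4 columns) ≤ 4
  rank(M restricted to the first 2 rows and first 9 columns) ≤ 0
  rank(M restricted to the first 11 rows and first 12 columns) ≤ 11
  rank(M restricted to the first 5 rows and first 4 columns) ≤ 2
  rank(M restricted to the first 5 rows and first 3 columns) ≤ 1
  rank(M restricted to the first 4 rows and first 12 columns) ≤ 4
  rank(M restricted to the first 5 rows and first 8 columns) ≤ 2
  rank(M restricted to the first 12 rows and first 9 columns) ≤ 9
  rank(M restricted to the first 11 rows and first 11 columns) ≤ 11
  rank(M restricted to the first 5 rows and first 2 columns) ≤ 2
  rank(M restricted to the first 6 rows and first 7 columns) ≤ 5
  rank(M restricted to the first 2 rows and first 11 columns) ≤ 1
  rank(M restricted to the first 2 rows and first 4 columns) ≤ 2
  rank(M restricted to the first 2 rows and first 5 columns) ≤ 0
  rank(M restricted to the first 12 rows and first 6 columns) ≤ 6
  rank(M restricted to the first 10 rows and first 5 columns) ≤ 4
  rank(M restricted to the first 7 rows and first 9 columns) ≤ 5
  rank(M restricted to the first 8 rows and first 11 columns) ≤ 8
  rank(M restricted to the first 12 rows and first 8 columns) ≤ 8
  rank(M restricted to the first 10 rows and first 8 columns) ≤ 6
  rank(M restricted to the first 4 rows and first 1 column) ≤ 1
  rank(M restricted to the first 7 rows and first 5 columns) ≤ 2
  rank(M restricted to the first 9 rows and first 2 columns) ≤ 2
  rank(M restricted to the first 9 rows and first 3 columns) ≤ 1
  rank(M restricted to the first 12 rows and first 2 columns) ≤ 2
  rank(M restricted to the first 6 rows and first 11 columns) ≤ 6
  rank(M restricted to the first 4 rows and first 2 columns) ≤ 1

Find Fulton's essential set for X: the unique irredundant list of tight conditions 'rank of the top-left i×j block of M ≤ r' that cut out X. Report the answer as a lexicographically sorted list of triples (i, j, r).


Reconstructing r_w from the 32 given conditions:

  i=1: 0 0 0 0 0 0 0 0 0 1 1 1
  i=2: 0 0 0 0 0 0 0 0 0 1 1 2
  i=3: 1 1 1 1 1 1 1 1 1 2 2 3
  i=4: 1 1 1 1 1 1 1 1 2 3 3 4
  i=5: 1 1 1 2 2 2 2 2 3 4 4 5
  i=6: 1 1 1 2 2 3 3 3 4 5 5 6
  i=7: 1 1 1 2 2 3 3 3 4 5 6 7
  i=8: 1 1 1 2 3 4 4 4 5 6 7 8
  i=9: 1 1 1 2 3 4 5 5 6 7 8 9
  i=10: 1 2 2 3 4 5 6 6 7 8 9 10
  i=11: 1 2 3 4 5 6 7 7 8 9 10 11
  i=12: 1 2 3 4 5 6 7 8 9 10 11 12

so w = (10, 12, 1, 9, 4, 6, 11, 5, 7, 2, 3, 8).

ℓ(w)=40; the 6 essential cells (i,j,r):

[(2, 9, 0), (2, 11, 1), (4, 8, 1), (7, 5, 2), (7, 8, 3), (9, 3, 1)]


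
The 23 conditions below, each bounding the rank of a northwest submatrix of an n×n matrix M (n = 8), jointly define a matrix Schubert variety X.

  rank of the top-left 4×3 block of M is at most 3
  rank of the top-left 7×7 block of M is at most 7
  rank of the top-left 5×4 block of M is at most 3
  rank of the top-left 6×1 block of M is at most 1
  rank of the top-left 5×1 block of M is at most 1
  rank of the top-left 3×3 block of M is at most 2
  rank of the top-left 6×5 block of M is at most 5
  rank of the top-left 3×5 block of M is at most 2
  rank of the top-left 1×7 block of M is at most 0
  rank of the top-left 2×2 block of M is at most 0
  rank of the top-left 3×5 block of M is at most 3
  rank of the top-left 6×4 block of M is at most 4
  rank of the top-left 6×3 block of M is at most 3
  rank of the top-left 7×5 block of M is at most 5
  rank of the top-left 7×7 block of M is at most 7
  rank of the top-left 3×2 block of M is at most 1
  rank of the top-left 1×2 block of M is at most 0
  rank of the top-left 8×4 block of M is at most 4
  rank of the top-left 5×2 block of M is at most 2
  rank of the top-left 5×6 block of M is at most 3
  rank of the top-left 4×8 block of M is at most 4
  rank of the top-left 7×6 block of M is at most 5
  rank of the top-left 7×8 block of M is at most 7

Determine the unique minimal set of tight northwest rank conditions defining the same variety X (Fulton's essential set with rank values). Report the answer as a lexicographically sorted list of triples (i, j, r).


Recovering R(i,j) via the rank-extension bound from the 23 conditions:

  0 0 0 0 0 0 0 1
  0 0 1 1 1 1 1 2
  1 1 2 2 2 2 2 3
  1 2 3 3 3 3 3 4
  1 2 3 3 3 3 4 5
  1 2 3 4 4 4 5 6
  1 2 3 4 5 5 6 7
  1 2 3 4 5 6 7 8

giving w = (8, 3, 1, 2, 7, 4, 5, 6) via Δ²R.

Fulton essential set (3 of the 12 Rothe cells):

[(1, 7, 0), (2, 2, 0), (5, 6, 3)]


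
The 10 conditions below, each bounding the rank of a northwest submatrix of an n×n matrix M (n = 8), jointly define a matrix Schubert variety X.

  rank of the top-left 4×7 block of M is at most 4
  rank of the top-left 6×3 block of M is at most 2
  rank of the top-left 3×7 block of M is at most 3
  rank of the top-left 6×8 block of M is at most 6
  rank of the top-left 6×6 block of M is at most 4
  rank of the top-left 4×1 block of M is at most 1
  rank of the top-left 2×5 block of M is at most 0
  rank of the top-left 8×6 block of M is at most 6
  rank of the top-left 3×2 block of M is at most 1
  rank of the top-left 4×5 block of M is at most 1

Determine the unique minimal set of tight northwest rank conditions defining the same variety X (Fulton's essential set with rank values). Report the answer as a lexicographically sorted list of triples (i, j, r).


The tightest implied rank at each (i,j), from the 10 conditions:

  row 1: 0 | 0 | 0 | 0 | 0 | 1 | 1 | 1
  row 2: 0 | 0 | 0 | 0 | 0 | 1 | 2 | 2
  row 3: 1 | 1 | 1 | 1 | 1 | 2 | 3 | 3
  row 4: 1 | 1 | 1 | 1 | 1 | 2 | 3 | 4
  row 5: 1 | 2 | 2 | 2 | 2 | 3 | 4 | 5
  row 6: 1 | 2 | 2 | 3 | 3 | 4 | 5 | 6
  row 7: 1 | 2 | 3 | 4 | 4 | 5 | 6 | 7
  row 8: 1 | 2 | 3 | 4 | 5 | 6 | 7 | 8

so w = (6, 7, 1, 8, 2, 4, 3, 5).

D(w) has 15 cells with 3 SE-corners; essential set:

[(2, 5, 0), (4, 5, 1), (6, 3, 2)]


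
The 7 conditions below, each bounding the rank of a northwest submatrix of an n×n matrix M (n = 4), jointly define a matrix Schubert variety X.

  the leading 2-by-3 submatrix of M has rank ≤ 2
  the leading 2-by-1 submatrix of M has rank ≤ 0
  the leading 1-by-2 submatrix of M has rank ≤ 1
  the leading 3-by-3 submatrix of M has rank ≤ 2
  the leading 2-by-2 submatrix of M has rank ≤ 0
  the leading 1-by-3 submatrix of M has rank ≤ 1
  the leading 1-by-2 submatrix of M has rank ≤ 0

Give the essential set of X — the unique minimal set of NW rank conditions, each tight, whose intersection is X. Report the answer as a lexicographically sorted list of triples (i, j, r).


Rank table r_w(4×4) implied by the 7 constraints:

  R[1]: 0 0 1 1
  R[2]: 0 0 1 2
  R[3]: 1 1 2 3
  R[4]: 1 2 3 4

second differences of R give the permutation w = (3, 4, 1, 2).

|D(w)|=4, |Ess(w)|=1:

[(2, 2, 0)]


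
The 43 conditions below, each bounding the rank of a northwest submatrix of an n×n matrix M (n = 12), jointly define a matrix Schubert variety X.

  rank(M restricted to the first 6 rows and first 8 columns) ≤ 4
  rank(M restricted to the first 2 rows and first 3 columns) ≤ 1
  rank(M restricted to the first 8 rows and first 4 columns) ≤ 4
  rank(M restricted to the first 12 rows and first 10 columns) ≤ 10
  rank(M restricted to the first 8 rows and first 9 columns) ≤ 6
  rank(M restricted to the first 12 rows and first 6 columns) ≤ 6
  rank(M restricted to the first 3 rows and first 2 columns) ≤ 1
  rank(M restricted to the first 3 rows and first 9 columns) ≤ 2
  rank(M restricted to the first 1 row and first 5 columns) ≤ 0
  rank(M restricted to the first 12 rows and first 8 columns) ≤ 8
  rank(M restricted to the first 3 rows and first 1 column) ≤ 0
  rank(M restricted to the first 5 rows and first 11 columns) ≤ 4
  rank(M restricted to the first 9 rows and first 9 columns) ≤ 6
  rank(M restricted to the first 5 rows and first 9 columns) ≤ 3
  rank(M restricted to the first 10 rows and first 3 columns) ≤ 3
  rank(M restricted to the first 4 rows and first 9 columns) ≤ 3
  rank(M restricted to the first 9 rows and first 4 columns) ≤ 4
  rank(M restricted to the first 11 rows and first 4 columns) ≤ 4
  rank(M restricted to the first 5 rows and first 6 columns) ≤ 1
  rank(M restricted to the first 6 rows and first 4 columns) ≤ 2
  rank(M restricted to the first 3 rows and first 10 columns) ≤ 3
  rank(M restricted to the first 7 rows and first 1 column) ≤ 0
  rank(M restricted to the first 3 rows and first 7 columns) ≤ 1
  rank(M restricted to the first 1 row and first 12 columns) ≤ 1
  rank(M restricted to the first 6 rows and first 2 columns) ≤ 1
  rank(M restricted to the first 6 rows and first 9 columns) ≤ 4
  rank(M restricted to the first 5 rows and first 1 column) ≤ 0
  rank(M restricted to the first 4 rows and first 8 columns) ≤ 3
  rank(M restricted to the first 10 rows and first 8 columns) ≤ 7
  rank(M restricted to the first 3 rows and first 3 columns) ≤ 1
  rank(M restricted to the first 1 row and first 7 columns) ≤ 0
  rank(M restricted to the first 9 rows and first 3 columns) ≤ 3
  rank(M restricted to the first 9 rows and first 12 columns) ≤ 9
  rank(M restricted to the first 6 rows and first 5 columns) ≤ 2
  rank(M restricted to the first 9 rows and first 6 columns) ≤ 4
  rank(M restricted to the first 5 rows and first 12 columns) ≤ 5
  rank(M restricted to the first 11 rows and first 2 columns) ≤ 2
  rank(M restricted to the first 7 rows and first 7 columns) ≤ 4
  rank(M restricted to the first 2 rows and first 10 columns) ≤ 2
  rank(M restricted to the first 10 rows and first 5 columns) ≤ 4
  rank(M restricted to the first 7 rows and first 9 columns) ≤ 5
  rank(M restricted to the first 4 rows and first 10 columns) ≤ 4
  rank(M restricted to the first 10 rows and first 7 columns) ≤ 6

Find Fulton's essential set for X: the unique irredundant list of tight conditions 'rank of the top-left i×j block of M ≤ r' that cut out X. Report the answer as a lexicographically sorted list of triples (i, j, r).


Computing R[i][j] = min implied NW-rank bound (n=12, 43 conditions):

  0 | 0 | 0 | 0 | 0 | 0 | 0 | 1 | 1 | 1 | 1 | 1
  0 | 1 | 1 | 1 | 1 | 1 | 1 | 2 | 2 | 2 | 2 | 2
  0 | 1 | 1 | 1 | 1 | 1 | 1 | 2 | 2 | 3 | 3 | 3
  0 | 1 | 1 | 1 | 1 | 1 | 2 | 3 | 3 | 4 | 4 | 4
  0 | 1 | 1 | 1 | 1 | 1 | 2 | 3 | 3 | 4 | 4 | 5
  0 | 1 | 2 | 2 | 2 | 2 | 3 | 4 | 4 | 5 | 5 | 6
  0 | 1 | 2 | 3 | 3 | 3 | 4 | 5 | 5 | 6 | 6 | 7
  1 | 2 | 3 | 4 | 4 | 4 | 5 | 6 | 6 | 7 | 7 | 8
  1 | 2 | 3 | 4 | 4 | 4 | 5 | 6 | 6 | 7 | 8 | 9
  1 | 2 | 3 | 4 | 4 | 5 | 6 | 7 | 7 | 8 | 9 | 10
  1 | 2 | 3 | 4 | 5 | 6 | 7 | 8 | 8 | 9 | 10 | 11
  1 | 2 | 3 | 4 | 5 | 6 | 7 | 8 | 9 | 10 | 11 | 12

reading off 1-entries of Δ²R: w = (8, 2, 10, 7, 12, 3, 4, 1, 11, 6, 5, 9).

10 SE-corners of the 33-cell Rothe diagram give Ess(w):

[(1, 7, 0), (3, 7, 1), (3, 9, 2), (5, 6, 1), (5, 9, 3), (5, 11, 4), (7, 1, 0), (9, 6, 4), (9, 9, 6), (10, 5, 4)]


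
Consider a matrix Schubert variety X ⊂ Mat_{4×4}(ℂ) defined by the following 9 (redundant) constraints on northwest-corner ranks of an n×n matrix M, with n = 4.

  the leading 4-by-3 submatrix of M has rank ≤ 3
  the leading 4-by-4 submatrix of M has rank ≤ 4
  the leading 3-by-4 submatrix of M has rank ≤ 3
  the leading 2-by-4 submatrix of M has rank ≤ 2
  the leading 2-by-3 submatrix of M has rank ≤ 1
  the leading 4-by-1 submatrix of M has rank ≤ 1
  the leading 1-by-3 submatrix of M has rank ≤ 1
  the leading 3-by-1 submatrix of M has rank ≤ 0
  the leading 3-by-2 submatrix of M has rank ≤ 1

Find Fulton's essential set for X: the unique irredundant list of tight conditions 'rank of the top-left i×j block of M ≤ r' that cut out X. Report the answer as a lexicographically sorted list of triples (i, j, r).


Propagating the 9 rank bounds to every northwest block:

  R[1]: 0, 1, 1, 1
  R[2]: 0, 1, 1, 2
  R[3]: 0, 1, 2, 3
  R[4]: 1, 2, 3, 4

so w = (2, 4, 3, 1).

|D(w)|=4, |Ess(w)|=2:

[(2, 3, 1), (3, 1, 0)]


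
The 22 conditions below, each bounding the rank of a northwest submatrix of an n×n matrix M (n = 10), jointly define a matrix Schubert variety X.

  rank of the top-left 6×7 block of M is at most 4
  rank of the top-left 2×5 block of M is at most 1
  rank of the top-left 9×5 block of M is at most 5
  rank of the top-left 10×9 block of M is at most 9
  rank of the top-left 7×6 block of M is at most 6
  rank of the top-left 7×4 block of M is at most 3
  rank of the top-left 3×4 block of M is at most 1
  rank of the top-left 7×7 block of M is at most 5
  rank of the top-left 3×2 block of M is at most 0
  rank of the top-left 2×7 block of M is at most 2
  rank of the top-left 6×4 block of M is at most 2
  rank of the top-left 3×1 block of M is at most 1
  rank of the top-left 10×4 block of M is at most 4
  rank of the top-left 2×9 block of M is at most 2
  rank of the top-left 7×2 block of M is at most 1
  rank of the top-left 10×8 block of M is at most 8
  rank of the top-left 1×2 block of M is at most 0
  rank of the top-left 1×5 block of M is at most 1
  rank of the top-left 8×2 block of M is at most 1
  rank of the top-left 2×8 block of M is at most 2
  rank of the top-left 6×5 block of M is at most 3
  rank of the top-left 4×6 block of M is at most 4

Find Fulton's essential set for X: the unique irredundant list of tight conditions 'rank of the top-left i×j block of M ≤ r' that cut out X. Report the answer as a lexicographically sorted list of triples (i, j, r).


Rank table r_w(10×10) implied by the 22 constraints:

  i=1: 0 0 1 1 1 1 1 1 1 1
  i=2: 0 0 1 1 1 2 2 2 2 2
  i=3: 0 0 1 1 2 3 3 3 3 3
  i=4: 1 1 2 2 3 4 4 4 4 4
  i=5: 1 1 2 2 3 4 4 5 5 5
  i=6: 1 1 2 2 3 4 4 5 6 6
  i=7: 1 1 2 3 4 5 5 6 7 7
  i=8: 1 1 2 3 4 5 6 7 8 8
  i=9: 1 2 3 4 5 6 7 8 9 9
  i=10: 1 2 3 4 5 6 7 8 9 10

hence w(1..10) = (3, 6, 5, 1, 8, 9, 4, 7, 2, 10).

Fulton essential set (6 of the 17 Rothe cells):

[(2, 5, 1), (3, 2, 0), (3, 4, 1), (6, 4, 2), (6, 7, 4), (8, 2, 1)]


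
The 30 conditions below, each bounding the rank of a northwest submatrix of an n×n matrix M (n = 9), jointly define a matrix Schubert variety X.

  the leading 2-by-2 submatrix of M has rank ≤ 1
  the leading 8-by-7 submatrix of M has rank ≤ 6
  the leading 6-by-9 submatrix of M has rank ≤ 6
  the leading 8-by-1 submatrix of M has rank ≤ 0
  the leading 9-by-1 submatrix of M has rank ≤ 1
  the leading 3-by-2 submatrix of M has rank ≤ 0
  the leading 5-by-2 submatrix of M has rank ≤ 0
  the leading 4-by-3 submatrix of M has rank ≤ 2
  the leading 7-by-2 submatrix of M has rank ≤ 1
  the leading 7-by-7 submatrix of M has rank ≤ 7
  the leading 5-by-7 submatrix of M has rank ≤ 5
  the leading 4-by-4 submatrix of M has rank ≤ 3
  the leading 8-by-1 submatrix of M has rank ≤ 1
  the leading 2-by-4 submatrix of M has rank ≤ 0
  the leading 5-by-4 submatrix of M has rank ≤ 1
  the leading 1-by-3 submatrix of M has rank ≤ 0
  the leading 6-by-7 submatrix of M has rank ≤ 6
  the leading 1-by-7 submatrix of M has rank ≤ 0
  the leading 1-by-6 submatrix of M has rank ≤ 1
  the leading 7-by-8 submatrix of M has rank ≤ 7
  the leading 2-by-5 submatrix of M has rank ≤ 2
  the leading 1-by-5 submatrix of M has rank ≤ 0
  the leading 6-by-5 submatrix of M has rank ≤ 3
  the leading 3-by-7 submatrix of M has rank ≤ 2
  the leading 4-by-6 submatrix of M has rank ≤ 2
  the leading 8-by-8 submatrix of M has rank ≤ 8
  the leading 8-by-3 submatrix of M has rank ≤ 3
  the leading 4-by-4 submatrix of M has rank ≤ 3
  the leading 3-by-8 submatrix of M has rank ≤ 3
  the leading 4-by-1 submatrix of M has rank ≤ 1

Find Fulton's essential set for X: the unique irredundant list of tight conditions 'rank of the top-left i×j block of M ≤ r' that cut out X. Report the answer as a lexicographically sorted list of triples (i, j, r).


The tightest implied rank at each (i,j), from the 30 conditions:

  0 | 0 | 0 | 0 | 0 | 0 | 0 | 1 | 1
  0 | 0 | 0 | 0 | 1 | 1 | 1 | 2 | 2
  0 | 0 | 1 | 1 | 2 | 2 | 2 | 3 | 3
  0 | 0 | 1 | 1 | 2 | 2 | 3 | 4 | 4
  0 | 0 | 1 | 1 | 2 | 3 | 4 | 5 | 5
  0 | 1 | 2 | 2 | 3 | 4 | 5 | 6 | 6
  0 | 1 | 2 | 3 | 4 | 5 | 6 | 7 | 7
  0 | 1 | 2 | 3 | 4 | 5 | 6 | 7 | 8
  1 | 2 | 3 | 4 | 5 | 6 | 7 | 8 | 9

reading off 1-entries of Δ²R: w = (8, 5, 3, 7, 6, 2, 4, 9, 1).

|D(w)|=23, |Ess(w)|=6:

[(1, 7, 0), (2, 4, 0), (4, 6, 2), (5, 2, 0), (5, 4, 1), (8, 1, 0)]


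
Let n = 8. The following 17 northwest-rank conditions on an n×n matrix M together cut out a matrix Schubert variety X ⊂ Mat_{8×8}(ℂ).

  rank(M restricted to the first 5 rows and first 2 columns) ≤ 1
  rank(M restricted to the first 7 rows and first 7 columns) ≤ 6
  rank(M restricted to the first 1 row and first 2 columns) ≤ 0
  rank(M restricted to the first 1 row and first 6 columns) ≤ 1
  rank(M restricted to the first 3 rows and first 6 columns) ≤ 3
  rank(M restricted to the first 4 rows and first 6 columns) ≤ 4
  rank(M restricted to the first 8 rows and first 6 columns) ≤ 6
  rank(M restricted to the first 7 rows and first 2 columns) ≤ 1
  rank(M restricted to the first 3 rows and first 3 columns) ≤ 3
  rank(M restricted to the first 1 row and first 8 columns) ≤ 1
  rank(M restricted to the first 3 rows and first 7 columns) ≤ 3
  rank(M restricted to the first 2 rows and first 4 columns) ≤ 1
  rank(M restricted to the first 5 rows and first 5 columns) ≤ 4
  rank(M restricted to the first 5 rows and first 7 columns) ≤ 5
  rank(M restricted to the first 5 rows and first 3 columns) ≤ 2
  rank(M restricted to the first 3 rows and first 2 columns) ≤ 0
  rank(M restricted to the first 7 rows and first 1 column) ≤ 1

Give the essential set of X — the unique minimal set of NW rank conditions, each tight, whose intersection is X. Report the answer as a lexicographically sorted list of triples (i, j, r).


Reconstructing r_w from the 17 given conditions:

  0, 0, 1, 1, 1, 1, 1, 1
  0, 0, 1, 1, 2, 2, 2, 2
  0, 0, 1, 2, 3, 3, 3, 3
  1, 1, 2, 3, 4, 4, 4, 4
  1, 1, 2, 3, 4, 5, 5, 5
  1, 1, 2, 3, 4, 5, 6, 6
  1, 1, 2, 3, 4, 5, 6, 7
  1, 2, 3, 4, 5, 6, 7, 8

so w = (3, 5, 4, 1, 6, 7, 8, 2).

ℓ(w)=10; the 3 essential cells (i,j,r):

[(2, 4, 1), (3, 2, 0), (7, 2, 1)]


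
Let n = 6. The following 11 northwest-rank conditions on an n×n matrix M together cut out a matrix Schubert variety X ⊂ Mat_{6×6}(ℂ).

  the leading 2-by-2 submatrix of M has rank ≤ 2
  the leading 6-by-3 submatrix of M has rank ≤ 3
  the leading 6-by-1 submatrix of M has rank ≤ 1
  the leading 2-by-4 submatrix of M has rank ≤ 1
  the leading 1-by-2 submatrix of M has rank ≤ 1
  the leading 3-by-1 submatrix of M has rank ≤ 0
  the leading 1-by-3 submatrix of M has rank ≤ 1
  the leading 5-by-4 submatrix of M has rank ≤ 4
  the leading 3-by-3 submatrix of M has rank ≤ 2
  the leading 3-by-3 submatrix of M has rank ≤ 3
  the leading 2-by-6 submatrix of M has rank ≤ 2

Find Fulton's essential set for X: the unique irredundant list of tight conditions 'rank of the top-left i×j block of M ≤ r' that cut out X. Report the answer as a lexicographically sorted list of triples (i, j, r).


Computing R[i][j] = min implied NW-rank bound (n=6, 11 conditions):

  R[1]: 0, 1, 1, 1, 1, 1
  R[2]: 0, 1, 1, 1, 2, 2
  R[3]: 0, 1, 2, 2, 3, 3
  R[4]: 1, 2, 3, 3, 4, 4
  R[5]: 1, 2, 3, 4, 5, 5
  R[6]: 1, 2, 3, 4, 5, 6

so w = (2, 5, 3, 1, 4, 6).

Rothe diagram D(w) (5 cells), 2 SE-corners (essential conditions):

[(2, 4, 1), (3, 1, 0)]


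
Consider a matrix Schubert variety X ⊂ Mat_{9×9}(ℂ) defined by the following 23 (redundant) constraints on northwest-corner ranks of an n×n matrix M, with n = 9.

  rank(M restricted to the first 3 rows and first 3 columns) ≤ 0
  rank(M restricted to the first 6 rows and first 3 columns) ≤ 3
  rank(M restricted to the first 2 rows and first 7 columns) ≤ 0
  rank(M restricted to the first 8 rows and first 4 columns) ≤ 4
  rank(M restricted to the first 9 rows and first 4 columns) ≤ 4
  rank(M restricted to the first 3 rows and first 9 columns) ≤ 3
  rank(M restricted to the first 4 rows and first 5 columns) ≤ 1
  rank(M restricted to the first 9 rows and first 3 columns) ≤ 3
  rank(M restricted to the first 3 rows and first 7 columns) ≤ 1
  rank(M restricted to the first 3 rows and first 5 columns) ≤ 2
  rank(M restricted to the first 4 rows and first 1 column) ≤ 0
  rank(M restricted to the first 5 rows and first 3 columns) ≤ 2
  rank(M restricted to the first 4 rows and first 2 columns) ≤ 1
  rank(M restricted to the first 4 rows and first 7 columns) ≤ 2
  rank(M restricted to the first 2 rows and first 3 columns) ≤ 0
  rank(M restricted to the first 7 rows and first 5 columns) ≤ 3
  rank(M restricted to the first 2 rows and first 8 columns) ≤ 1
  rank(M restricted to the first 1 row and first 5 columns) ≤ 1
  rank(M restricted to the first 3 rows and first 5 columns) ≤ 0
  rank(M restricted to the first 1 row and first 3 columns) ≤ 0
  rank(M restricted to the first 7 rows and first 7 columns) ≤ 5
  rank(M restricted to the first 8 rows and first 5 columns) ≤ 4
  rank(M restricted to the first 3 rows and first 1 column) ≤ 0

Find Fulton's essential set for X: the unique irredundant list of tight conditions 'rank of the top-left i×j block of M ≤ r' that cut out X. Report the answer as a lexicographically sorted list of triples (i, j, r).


Computing R[i][j] = min implied NW-rank bound (n=9, 23 conditions):

  0, 0, 0, 0, 0, 0, 0, 1, 1
  0, 0, 0, 0, 0, 0, 0, 1, 2
  0, 0, 0, 0, 0, 1, 1, 2, 3
  0, 1, 1, 1, 1, 2, 2, 3, 4
  1, 2, 2, 2, 2, 3, 3, 4, 5
  1, 2, 3, 3, 3, 4, 4, 5, 6
  1, 2, 3, 3, 3, 4, 5, 6, 7
  1, 2, 3, 4, 4, 5, 6, 7, 8
  1, 2, 3, 4, 5, 6, 7, 8, 9

reading off 1-entries of Δ²R: w = (8, 9, 6, 2, 1, 3, 7, 4, 5).

Fulton essential set (4 of the 22 Rothe cells):

[(2, 7, 0), (3, 5, 0), (4, 1, 0), (7, 5, 3)]


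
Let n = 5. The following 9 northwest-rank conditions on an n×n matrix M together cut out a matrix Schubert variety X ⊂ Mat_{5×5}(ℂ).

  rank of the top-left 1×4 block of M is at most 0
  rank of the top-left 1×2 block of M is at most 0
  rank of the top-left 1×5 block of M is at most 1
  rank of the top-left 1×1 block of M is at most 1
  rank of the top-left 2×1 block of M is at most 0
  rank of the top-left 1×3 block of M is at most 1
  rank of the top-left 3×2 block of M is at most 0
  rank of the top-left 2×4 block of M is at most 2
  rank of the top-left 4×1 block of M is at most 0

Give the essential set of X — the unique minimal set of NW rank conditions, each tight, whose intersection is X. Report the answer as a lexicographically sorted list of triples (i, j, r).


The tightest implied rank at each (i,j), from the 9 conditions:

  row 1: 0 0 0 0 1
  row 2: 0 0 1 1 2
  row 3: 0 0 1 2 3
  row 4: 0 1 2 3 4
  row 5: 1 2 3 4 5

reading off 1-entries of Δ²R: w = (5, 3, 4, 2, 1).

D(w) has 9 cells with 3 SE-corners; essential set:

[(1, 4, 0), (3, 2, 0), (4, 1, 0)]


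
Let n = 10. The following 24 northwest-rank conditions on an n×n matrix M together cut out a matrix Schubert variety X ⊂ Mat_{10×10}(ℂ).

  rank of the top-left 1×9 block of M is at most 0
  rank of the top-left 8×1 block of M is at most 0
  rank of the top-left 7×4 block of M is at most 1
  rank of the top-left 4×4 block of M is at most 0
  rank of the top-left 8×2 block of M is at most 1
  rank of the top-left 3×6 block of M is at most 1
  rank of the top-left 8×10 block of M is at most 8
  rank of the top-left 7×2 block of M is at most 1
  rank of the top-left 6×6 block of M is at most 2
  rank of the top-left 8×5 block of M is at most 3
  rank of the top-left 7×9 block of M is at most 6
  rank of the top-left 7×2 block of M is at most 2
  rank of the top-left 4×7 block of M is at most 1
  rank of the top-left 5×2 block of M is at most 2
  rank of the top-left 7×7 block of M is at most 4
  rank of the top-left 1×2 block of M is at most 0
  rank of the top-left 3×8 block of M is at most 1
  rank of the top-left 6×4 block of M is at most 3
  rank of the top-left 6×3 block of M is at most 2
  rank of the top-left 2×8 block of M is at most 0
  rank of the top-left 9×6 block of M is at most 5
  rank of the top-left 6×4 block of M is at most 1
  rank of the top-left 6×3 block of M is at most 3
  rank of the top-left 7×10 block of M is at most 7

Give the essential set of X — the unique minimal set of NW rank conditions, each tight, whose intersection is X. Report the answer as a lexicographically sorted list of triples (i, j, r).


Reconstructing r_w from the 24 given conditions:

  i=1: 0 | 0 | 0 | 0 | 0 | 0 | 0 | 0 | 0 | 1
  i=2: 0 | 0 | 0 | 0 | 0 | 0 | 0 | 0 | 1 | 2
  i=3: 0 | 0 | 0 | 0 | 1 | 1 | 1 | 1 | 2 | 3
  i=4: 0 | 0 | 0 | 0 | 1 | 1 | 1 | 2 | 3 | 4
  i=5: 0 | 1 | 1 | 1 | 2 | 2 | 2 | 3 | 4 | 5
  i=6: 0 | 1 | 1 | 1 | 2 | 2 | 3 | 4 | 5 | 6
  i=7: 0 | 1 | 1 | 1 | 2 | 3 | 4 | 5 | 6 | 7
  i=8: 0 | 1 | 2 | 2 | 3 | 4 | 5 | 6 | 7 | 8
  i=9: 1 | 2 | 3 | 3 | 4 | 5 | 6 | 7 | 8 | 9
  i=10: 1 | 2 | 3 | 4 | 5 | 6 | 7 | 8 | 9 | 10

the unique w with this rank table is (10, 9, 5, 8, 2, 7, 6, 3, 1, 4).

|D(w)|=36, |Ess(w)|=7:

[(1, 9, 0), (2, 8, 0), (4, 4, 0), (4, 7, 1), (6, 6, 2), (7, 4, 1), (8, 1, 0)]


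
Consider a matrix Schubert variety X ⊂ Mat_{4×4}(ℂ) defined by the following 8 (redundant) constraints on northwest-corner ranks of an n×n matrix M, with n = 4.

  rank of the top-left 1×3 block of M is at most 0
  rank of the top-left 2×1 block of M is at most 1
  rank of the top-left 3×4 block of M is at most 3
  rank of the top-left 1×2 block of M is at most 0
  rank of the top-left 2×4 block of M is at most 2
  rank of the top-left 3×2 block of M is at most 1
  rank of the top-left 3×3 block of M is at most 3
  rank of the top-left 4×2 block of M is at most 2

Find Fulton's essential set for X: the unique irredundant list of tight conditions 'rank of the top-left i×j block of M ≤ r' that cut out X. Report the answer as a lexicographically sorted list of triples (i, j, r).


Computing R[i][j] = min implied NW-rank bound (n=4, 8 conditions):

  0 | 0 | 0 | 1
  1 | 1 | 1 | 2
  1 | 1 | 2 | 3
  1 | 2 | 3 | 4

reading off 1-entries of Δ²R: w = (4, 1, 3, 2).

Fulton essential set (2 of the 4 Rothe cells):

[(1, 3, 0), (3, 2, 1)]


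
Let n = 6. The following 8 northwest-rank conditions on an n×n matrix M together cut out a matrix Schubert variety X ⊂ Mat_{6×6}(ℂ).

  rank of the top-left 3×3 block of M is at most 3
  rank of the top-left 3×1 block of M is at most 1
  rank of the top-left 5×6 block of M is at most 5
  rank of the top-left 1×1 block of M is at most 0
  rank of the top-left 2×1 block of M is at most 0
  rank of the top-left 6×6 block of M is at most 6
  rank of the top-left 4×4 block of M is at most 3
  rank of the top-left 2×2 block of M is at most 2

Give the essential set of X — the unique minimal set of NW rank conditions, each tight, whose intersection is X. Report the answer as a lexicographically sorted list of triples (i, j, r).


Recovering R(i,j) via the rank-extension bound from the 8 conditions:

  R[1]: 0 | 1 | 1 | 1 | 1 | 1
  R[2]: 0 | 1 | 2 | 2 | 2 | 2
  R[3]: 1 | 2 | 3 | 3 | 3 | 3
  R[4]: 1 | 2 | 3 | 3 | 4 | 4
  R[5]: 1 | 2 | 3 | 4 | 5 | 5
  R[6]: 1 | 2 | 3 | 4 | 5 | 6

giving w = (2, 3, 1, 5, 4, 6) via Δ²R.

D(w) has 3 cells with 2 SE-corners; essential set:

[(2, 1, 0), (4, 4, 3)]


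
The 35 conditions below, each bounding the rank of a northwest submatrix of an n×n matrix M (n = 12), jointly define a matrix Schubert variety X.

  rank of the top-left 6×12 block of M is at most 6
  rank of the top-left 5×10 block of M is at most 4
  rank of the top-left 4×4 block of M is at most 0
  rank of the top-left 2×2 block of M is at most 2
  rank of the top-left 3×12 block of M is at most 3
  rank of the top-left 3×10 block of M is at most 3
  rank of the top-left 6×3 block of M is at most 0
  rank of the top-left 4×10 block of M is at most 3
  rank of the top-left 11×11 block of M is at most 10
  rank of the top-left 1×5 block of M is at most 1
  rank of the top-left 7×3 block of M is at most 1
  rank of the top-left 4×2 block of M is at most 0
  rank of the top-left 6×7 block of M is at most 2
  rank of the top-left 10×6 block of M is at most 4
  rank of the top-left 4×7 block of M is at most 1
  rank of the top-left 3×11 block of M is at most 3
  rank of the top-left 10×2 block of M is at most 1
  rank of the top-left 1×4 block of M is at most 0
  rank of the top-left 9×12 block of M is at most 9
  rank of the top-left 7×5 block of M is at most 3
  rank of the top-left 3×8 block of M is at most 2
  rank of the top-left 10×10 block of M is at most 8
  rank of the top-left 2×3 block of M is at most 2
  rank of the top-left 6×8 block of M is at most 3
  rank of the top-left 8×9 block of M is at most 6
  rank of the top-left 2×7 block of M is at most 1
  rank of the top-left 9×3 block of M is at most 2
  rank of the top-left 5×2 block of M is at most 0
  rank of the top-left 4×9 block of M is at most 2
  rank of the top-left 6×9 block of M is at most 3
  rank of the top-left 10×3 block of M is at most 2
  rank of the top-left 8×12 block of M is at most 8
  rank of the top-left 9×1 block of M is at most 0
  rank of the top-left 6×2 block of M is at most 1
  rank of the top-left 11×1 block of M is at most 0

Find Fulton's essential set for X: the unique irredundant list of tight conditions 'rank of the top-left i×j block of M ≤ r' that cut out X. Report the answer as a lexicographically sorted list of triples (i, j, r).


The tightest implied rank at each (i,j), from the 35 conditions:

  R[1]: 0 | 0 | 0 | 0 | 1 | 1 | 1 | 1 | 1 | 1 | 1 | 1
  R[2]: 0 | 0 | 0 | 0 | 1 | 1 | 1 | 2 | 2 | 2 | 2 | 2
  R[3]: 0 | 0 | 0 | 0 | 1 | 1 | 1 | 2 | 2 | 3 | 3 | 3
  R[4]: 0 | 0 | 0 | 0 | 1 | 1 | 1 | 2 | 2 | 3 | 4 | 4
  R[5]: 0 | 0 | 0 | 1 | 2 | 2 | 2 | 3 | 3 | 4 | 5 | 5
  R[6]: 0 | 0 | 0 | 1 | 2 | 2 | 2 | 3 | 3 | 4 | 5 | 6
  R[7]: 0 | 1 | 1 | 2 | 3 | 3 | 3 | 4 | 4 | 5 | 6 | 7
  R[8]: 0 | 1 | 2 | 3 | 4 | 4 | 4 | 5 | 5 | 6 | 7 | 8
  R[9]: 0 | 1 | 2 | 3 | 4 | 4 | 5 | 6 | 6 | 7 | 8 | 9
  R[10]: 0 | 1 | 2 | 3 | 4 | 4 | 5 | 6 | 7 | 8 | 9 | 10
  R[11]: 0 | 1 | 2 | 3 | 4 | 5 | 6 | 7 | 8 | 9 | 10 | 11
  R[12]: 1 | 2 | 3 | 4 | 5 | 6 | 7 | 8 | 9 | 10 | 11 | 12

giving w = (5, 8, 10, 11, 4, 12, 2, 3, 7, 9, 6, 1) via Δ²R.

Fulton essential set (8 of the 40 Rothe cells):

[(4, 4, 0), (4, 7, 1), (4, 9, 2), (6, 3, 0), (6, 7, 2), (6, 9, 3), (10, 6, 4), (11, 1, 0)]
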